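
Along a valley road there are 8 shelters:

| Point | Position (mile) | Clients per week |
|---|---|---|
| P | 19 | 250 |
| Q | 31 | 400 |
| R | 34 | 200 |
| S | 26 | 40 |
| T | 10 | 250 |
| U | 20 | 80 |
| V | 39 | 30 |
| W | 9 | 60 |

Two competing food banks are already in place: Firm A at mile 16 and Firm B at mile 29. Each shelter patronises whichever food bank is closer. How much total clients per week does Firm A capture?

The indifferent point is the midpoint (16+29)/2 = 22.5; shelters left of it (closer to Firm A at 16) go to Firm A, those right go to Firm B.
  W at 9 (w=60) → Firm A
  T at 10 (w=250) → Firm A
  P at 19 (w=250) → Firm A
  U at 20 (w=80) → Firm A
  S at 26 (w=40) → Firm B
  Q at 31 (w=400) → Firm B
  R at 34 (w=200) → Firm B
  V at 39 (w=30) → Firm B
Firm A captures 640; Firm B captures 670.

640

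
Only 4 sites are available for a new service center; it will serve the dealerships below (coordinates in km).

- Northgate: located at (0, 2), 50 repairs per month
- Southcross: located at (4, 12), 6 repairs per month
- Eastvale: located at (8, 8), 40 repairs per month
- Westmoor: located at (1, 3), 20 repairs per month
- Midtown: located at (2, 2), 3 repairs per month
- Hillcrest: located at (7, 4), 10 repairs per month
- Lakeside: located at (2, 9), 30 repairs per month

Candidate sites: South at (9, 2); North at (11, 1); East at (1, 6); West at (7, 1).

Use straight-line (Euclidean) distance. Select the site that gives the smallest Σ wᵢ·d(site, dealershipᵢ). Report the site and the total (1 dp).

Total weighted distance at each candidate:
  South (9, 2): total = 1267.9
  North (11, 1): total = 1577.5
  East (1, 6): total = 768.1
  West (7, 1): total = 1159.6
Minimum is at East with total 768.1 km.

East, total 768.1 km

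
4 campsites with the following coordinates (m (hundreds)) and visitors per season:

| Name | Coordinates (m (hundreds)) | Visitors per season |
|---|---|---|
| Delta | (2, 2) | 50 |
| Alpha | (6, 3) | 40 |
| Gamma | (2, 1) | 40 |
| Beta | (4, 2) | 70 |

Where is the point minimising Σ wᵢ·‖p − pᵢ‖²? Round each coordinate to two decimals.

(3.50, 2.00)

The minimiser of Σwᵢ‖p−pᵢ‖² is the weighted centroid p* = (Σwᵢpᵢ)/(Σwᵢ).
Σwᵢ = 200.
Σwᵢxᵢ = 50·2 + 40·6 + 40·2 + 70·4 = 700.
Σwᵢyᵢ = 50·2 + 40·3 + 40·1 + 70·2 = 400.
x* = 700/200 = 3.50, y* = 400/200 = 2.00.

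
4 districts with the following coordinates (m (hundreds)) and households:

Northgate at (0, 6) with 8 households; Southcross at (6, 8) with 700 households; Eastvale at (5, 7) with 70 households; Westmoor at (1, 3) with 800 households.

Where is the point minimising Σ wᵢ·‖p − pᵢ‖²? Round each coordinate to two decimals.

(3.39, 5.41)

The minimiser of Σwᵢ‖p−pᵢ‖² is the weighted centroid p* = (Σwᵢpᵢ)/(Σwᵢ).
Σwᵢ = 1578.
Σwᵢxᵢ = 8·0 + 700·6 + 70·5 + 800·1 = 5350.
Σwᵢyᵢ = 8·6 + 700·8 + 70·7 + 800·3 = 8538.
x* = 5350/1578 = 3.39, y* = 8538/1578 = 5.41.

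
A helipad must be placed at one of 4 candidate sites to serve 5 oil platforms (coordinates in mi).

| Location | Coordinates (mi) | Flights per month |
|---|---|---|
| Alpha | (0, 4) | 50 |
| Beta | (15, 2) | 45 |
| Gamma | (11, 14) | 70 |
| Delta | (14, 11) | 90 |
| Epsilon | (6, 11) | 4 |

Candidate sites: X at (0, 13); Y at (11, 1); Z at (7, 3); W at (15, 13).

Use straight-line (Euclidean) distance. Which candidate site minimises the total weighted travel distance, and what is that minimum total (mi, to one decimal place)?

Total weighted distance at each candidate:
  X (0, 13): total = 3358.3
  Y (11, 1): total = 2650.0
  Z (7, 3): total = 2524.6
  W (15, 13): total = 1896.4
Minimum is at W with total 1896.4 mi.

W, total 1896.4 mi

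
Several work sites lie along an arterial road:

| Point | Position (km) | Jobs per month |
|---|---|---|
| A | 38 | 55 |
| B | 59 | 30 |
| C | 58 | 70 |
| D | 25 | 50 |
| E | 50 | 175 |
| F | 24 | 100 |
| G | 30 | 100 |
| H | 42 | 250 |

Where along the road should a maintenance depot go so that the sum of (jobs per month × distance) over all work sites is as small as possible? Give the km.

x = 42

For a sum of weighted absolute distances on a line, the optimum is the weighted median (not the mean). Total weight W = 830; half-weight = 415.
Sort by position and accumulate weight:
  km 24 (F, w=100) → cum 100
  km 25 (D, w=50) → cum 150
  km 30 (G, w=100) → cum 250
  km 38 (A, w=55) → cum 305
  km 42 (H, w=250) → cum 555  ≥ 415 → median here
  km 50 (E, w=175) → cum 730
  km 58 (C, w=70) → cum 800
  km 59 (B, w=30) → cum 830
Optimal location: km 42.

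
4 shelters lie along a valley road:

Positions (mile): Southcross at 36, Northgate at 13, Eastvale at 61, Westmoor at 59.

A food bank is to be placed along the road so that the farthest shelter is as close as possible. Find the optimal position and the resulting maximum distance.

location 37, max distance 24

The 1-center on a line is the midpoint of the two extreme points: leftmost at 13, rightmost at 61.
Optimal location = (13 + 61)/2 = 37; maximum distance = (61 − 13)/2 = 24.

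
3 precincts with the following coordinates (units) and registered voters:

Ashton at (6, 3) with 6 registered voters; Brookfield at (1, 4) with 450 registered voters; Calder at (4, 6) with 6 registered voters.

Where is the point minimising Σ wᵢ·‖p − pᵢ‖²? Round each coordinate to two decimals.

The minimiser of Σwᵢ‖p−pᵢ‖² is the weighted centroid p* = (Σwᵢpᵢ)/(Σwᵢ).
Σwᵢ = 462.
Σwᵢxᵢ = 6·6 + 450·1 + 6·4 = 510.
Σwᵢyᵢ = 6·3 + 450·4 + 6·6 = 1854.
x* = 510/462 = 1.10, y* = 1854/462 = 4.01.

(1.10, 4.01)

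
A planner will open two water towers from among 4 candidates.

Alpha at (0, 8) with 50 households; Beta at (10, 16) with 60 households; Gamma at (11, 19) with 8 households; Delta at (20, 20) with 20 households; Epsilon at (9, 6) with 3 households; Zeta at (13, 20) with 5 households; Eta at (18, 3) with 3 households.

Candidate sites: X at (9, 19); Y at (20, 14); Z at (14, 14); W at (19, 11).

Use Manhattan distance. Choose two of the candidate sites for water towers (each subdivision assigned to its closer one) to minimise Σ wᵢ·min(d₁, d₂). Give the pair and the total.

Evaluate every pair (each demand assigned to the nearer of the two):
  {X, Y}: total = 1479
  {X, W}: total = 1547
  {X, Z}: total = 1605
  {Y, Z}: total = 1657
  {Z, W}: total = 1725
  {Y, W}: total = 2189
Best pair: {X, Y} with total 1479.

{X, Y}, total 1479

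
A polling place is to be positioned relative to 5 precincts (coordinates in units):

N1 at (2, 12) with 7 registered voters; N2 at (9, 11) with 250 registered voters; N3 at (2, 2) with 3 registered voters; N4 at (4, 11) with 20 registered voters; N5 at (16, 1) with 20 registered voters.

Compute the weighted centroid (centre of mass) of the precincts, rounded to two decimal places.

The minimiser of Σwᵢ‖p−pᵢ‖² is the weighted centroid p* = (Σwᵢpᵢ)/(Σwᵢ).
Σwᵢ = 300.
Σwᵢxᵢ = 7·2 + 250·9 + 3·2 + 20·4 + 20·16 = 2670.
Σwᵢyᵢ = 7·12 + 250·11 + 3·2 + 20·11 + 20·1 = 3080.
x* = 2670/300 = 8.90, y* = 3080/300 = 10.27.

(8.90, 10.27)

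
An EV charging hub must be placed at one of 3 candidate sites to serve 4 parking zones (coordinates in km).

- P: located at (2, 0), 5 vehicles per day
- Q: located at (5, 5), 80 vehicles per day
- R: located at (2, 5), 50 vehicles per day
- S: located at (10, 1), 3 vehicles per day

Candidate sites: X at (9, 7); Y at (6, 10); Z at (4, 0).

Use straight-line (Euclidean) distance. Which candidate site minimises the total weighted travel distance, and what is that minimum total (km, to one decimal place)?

Z, total 705.4 km

Total weighted distance at each candidate:
  X (9, 7): total = 789.5
  Y (6, 10): total = 811.5
  Z (4, 0): total = 705.4
Minimum is at Z with total 705.4 km.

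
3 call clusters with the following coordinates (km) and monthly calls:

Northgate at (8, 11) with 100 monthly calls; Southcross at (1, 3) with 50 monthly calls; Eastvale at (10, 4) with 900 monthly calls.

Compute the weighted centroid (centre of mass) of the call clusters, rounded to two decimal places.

(9.38, 4.62)

The minimiser of Σwᵢ‖p−pᵢ‖² is the weighted centroid p* = (Σwᵢpᵢ)/(Σwᵢ).
Σwᵢ = 1050.
Σwᵢxᵢ = 100·8 + 50·1 + 900·10 = 9850.
Σwᵢyᵢ = 100·11 + 50·3 + 900·4 = 4850.
x* = 9850/1050 = 9.38, y* = 4850/1050 = 4.62.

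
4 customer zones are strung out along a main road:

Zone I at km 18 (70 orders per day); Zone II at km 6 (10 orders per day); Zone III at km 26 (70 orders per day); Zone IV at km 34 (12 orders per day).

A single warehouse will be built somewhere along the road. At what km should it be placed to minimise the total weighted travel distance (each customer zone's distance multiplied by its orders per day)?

x = 26

For a sum of weighted absolute distances on a line, the optimum is the weighted median (not the mean). Total weight W = 162; half-weight = 81.
Sort by position and accumulate weight:
  km 6 (Zone II, w=10) → cum 10
  km 18 (Zone I, w=70) → cum 80
  km 26 (Zone III, w=70) → cum 150  ≥ 81 → median here
  km 34 (Zone IV, w=12) → cum 162
Optimal location: km 26.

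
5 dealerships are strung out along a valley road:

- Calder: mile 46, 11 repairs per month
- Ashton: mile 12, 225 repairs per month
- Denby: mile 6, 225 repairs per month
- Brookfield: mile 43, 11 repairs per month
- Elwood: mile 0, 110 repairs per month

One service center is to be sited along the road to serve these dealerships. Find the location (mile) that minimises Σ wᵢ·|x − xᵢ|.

x = 6

For a sum of weighted absolute distances on a line, the optimum is the weighted median (not the mean). Total weight W = 582; half-weight = 291.
Sort by position and accumulate weight:
  mile 0 (Elwood, w=110) → cum 110
  mile 6 (Denby, w=225) → cum 335  ≥ 291 → median here
  mile 12 (Ashton, w=225) → cum 560
  mile 43 (Brookfield, w=11) → cum 571
  mile 46 (Calder, w=11) → cum 582
Optimal location: mile 6.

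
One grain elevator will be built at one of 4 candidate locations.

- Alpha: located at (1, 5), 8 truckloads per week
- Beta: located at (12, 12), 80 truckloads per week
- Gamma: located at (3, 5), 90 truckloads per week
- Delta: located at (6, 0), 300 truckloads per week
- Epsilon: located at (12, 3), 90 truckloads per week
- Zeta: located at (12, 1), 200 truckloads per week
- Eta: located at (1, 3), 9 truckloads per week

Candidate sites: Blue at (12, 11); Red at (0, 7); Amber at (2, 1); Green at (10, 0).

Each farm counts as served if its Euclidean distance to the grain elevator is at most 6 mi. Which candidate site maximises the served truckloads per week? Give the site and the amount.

Coverage radius r = 6 mi; a point is covered iff (Δx)²+(Δy)² ≤ 6² = 36.
  Blue (12, 11): covers {Beta} → 80
  Red (0, 7): covers {Alpha, Gamma, Eta} → 107
  Amber (2, 1): covers {Alpha, Gamma, Delta, Eta} → 407
  Green (10, 0): covers {Delta, Epsilon, Zeta} → 590
Maximum coverage at Green: 590 truckloads per week.

Green, covering 590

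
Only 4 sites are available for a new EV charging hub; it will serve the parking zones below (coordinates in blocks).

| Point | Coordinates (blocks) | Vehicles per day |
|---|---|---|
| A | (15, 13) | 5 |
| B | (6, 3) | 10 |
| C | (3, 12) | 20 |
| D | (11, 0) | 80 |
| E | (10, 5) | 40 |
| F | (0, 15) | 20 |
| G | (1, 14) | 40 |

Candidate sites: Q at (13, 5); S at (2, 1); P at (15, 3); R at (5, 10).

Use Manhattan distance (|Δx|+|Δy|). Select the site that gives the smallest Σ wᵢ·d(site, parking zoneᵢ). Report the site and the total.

Total weighted distance at each candidate:
  Q (13, 5): total = 2460
  S (2, 1): total = 2585
  P (15, 3): total = 2940
  R (5, 10): total = 2425
Minimum is at R with total 2425 blocks.

R, total 2425 blocks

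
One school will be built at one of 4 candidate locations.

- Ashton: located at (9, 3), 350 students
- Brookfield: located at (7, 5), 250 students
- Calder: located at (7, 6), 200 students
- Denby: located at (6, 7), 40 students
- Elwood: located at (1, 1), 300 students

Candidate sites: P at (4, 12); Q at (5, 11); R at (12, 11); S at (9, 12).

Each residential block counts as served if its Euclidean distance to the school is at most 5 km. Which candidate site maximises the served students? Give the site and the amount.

Coverage radius r = 5 km; a point is covered iff (Δx)²+(Δy)² ≤ 5² = 25.
  P (4, 12): covers {none} → 0
  Q (5, 11): covers {Denby} → 40
  R (12, 11): covers {none} → 0
  S (9, 12): covers {none} → 0
Maximum coverage at Q: 40 students.

Q, covering 40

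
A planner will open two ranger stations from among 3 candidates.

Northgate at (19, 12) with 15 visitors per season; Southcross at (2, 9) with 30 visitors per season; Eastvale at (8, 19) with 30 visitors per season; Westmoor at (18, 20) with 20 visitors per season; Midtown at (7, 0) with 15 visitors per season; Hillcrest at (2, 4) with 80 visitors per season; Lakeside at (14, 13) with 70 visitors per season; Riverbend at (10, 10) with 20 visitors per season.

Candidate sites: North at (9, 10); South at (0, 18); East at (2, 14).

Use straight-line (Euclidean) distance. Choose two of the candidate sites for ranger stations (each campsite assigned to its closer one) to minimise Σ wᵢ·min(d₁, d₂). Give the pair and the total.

Evaluate every pair (each demand assigned to the nearer of the two):
  {North, East}: total = 2125.1
  {North, South}: total = 2194.7
  {South, East}: total = 3027.6
Best pair: {North, East} with total 2125.1.

{North, East}, total 2125.1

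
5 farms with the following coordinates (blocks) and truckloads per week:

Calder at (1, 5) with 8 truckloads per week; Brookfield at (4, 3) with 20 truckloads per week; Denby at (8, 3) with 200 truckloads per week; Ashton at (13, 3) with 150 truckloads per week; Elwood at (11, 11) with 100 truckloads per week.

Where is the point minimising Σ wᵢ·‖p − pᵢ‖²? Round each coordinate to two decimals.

The minimiser of Σwᵢ‖p−pᵢ‖² is the weighted centroid p* = (Σwᵢpᵢ)/(Σwᵢ).
Σwᵢ = 478.
Σwᵢxᵢ = 8·1 + 20·4 + 200·8 + 150·13 + 100·11 = 4738.
Σwᵢyᵢ = 8·5 + 20·3 + 200·3 + 150·3 + 100·11 = 2250.
x* = 4738/478 = 9.91, y* = 2250/478 = 4.71.

(9.91, 4.71)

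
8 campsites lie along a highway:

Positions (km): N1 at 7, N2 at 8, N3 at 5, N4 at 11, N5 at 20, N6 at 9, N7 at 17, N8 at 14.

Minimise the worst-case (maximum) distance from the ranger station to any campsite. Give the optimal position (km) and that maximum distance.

The 1-center on a line is the midpoint of the two extreme points: leftmost at 5, rightmost at 20.
Optimal location = (5 + 20)/2 = 12.5; maximum distance = (20 − 5)/2 = 7.5.

location 12.5, max distance 7.5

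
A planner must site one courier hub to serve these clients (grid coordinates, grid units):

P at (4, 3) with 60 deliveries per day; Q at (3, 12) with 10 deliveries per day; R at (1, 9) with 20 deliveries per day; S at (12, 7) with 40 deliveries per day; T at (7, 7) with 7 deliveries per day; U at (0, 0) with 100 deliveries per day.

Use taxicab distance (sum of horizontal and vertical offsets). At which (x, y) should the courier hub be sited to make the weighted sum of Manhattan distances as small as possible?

Manhattan distance separates: Σwᵢ(|x−xᵢ|+|y−yᵢ|) = Σwᵢ|x−xᵢ| + Σwᵢ|y−yᵢ|, so x and y are optimised independently as 1-D weighted medians.
Total weight W = 237; half = 118.5.
x-coordinate, sorted with cumulative weight:
  x=0 (U, w=100) cum 100
  x=1 (R, w=20) cum 120  ← median
  x=3 (Q, w=10) cum 130
  x=4 (P, w=60) cum 190
  x=7 (T, w=7) cum 197
  x=12 (S, w=40) cum 237
⇒ x* = 1
y-coordinate, sorted with cumulative weight:
  y=0 (U, w=100) cum 100
  y=3 (P, w=60) cum 160  ← median
  y=7 (S, w=40) cum 200
  y=7 (T, w=7) cum 207
  y=9 (R, w=20) cum 227
  y=12 (Q, w=10) cum 237
⇒ y* = 3

(1, 3)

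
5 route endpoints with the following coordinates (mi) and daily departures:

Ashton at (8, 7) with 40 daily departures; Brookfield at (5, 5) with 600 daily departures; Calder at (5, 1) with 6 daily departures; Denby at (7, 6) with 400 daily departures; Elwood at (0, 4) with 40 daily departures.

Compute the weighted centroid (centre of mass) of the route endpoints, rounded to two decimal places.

(5.66, 5.38)

The minimiser of Σwᵢ‖p−pᵢ‖² is the weighted centroid p* = (Σwᵢpᵢ)/(Σwᵢ).
Σwᵢ = 1086.
Σwᵢxᵢ = 40·8 + 600·5 + 6·5 + 400·7 + 40·0 = 6150.
Σwᵢyᵢ = 40·7 + 600·5 + 6·1 + 400·6 + 40·4 = 5846.
x* = 6150/1086 = 5.66, y* = 5846/1086 = 5.38.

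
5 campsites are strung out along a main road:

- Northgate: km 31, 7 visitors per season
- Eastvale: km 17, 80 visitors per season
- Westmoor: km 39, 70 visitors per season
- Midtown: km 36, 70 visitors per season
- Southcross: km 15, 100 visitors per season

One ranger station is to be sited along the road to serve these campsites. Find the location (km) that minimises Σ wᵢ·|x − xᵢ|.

x = 17

For a sum of weighted absolute distances on a line, the optimum is the weighted median (not the mean). Total weight W = 327; half-weight = 163.5.
Sort by position and accumulate weight:
  km 15 (Southcross, w=100) → cum 100
  km 17 (Eastvale, w=80) → cum 180  ≥ 163.5 → median here
  km 31 (Northgate, w=7) → cum 187
  km 36 (Midtown, w=70) → cum 257
  km 39 (Westmoor, w=70) → cum 327
Optimal location: km 17.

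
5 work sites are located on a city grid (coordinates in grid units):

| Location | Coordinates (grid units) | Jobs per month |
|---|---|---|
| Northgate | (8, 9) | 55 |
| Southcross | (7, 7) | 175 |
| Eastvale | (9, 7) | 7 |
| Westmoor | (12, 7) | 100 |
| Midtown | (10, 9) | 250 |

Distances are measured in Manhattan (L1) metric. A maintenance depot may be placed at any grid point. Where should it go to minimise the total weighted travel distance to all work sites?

Manhattan distance separates: Σwᵢ(|x−xᵢ|+|y−yᵢ|) = Σwᵢ|x−xᵢ| + Σwᵢ|y−yᵢ|, so x and y are optimised independently as 1-D weighted medians.
Total weight W = 587; half = 293.5.
x-coordinate, sorted with cumulative weight:
  x=7 (Southcross, w=175) cum 175
  x=8 (Northgate, w=55) cum 230
  x=9 (Eastvale, w=7) cum 237
  x=10 (Midtown, w=250) cum 487  ← median
  x=12 (Westmoor, w=100) cum 587
⇒ x* = 10
y-coordinate, sorted with cumulative weight:
  y=7 (Southcross, w=175) cum 175
  y=7 (Eastvale, w=7) cum 182
  y=7 (Westmoor, w=100) cum 282
  y=9 (Northgate, w=55) cum 337  ← median
  y=9 (Midtown, w=250) cum 587
⇒ y* = 9

(10, 9)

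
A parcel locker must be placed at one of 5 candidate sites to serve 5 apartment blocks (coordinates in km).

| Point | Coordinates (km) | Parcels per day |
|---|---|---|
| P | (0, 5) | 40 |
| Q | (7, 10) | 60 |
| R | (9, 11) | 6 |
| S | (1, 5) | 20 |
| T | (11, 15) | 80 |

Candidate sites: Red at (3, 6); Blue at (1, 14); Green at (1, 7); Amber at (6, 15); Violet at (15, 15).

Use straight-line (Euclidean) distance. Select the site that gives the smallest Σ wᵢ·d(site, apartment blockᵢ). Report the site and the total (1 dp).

Amber, total 1426.0 km

Total weighted distance at each candidate:
  Red (3, 6): total = 1520.8
  Blue (1, 14): total = 1830.1
  Green (1, 7): total = 1610.1
  Amber (6, 15): total = 1426.0
  Violet (15, 15): total = 1994.5
Minimum is at Amber with total 1426.0 km.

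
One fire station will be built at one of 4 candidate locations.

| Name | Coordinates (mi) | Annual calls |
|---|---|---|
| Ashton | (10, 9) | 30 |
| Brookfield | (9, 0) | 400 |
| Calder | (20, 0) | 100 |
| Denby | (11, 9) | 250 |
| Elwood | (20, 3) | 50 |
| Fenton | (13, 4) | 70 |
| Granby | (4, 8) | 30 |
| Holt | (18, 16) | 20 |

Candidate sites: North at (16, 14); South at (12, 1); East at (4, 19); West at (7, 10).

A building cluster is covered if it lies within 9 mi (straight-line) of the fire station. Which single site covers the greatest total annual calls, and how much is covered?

Coverage radius r = 9 mi; a point is covered iff (Δx)²+(Δy)² ≤ 9² = 81.
  North (16, 14): covers {Ashton, Denby, Holt} → 300
  South (12, 1): covers {Ashton, Brookfield, Calder, Denby, Elwood, Fenton} → 900
  East (4, 19): covers {none} → 0
  West (7, 10): covers {Ashton, Denby, Fenton, Granby} → 380
Maximum coverage at South: 900 annual calls.

South, covering 900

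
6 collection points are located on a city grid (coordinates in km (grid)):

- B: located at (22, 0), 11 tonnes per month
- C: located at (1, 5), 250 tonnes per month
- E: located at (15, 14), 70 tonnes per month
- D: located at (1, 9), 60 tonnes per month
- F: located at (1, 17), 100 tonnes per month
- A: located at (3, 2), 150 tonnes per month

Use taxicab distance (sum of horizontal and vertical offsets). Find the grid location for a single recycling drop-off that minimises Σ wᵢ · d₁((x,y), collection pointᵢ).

(1, 5)

Manhattan distance separates: Σwᵢ(|x−xᵢ|+|y−yᵢ|) = Σwᵢ|x−xᵢ| + Σwᵢ|y−yᵢ|, so x and y are optimised independently as 1-D weighted medians.
Total weight W = 641; half = 320.5.
x-coordinate, sorted with cumulative weight:
  x=1 (C, w=250) cum 250
  x=1 (D, w=60) cum 310
  x=1 (F, w=100) cum 410  ← median
  x=3 (A, w=150) cum 560
  x=15 (E, w=70) cum 630
  x=22 (B, w=11) cum 641
⇒ x* = 1
y-coordinate, sorted with cumulative weight:
  y=0 (B, w=11) cum 11
  y=2 (A, w=150) cum 161
  y=5 (C, w=250) cum 411  ← median
  y=9 (D, w=60) cum 471
  y=14 (E, w=70) cum 541
  y=17 (F, w=100) cum 641
⇒ y* = 5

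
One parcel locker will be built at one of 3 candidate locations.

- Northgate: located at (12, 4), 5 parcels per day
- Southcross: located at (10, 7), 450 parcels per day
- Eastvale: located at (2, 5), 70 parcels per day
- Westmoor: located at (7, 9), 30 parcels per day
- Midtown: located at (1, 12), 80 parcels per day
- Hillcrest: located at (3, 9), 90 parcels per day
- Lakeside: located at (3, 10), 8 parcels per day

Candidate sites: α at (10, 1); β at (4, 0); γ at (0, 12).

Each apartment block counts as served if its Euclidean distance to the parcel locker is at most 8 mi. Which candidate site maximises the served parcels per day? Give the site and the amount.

Coverage radius r = 8 mi; a point is covered iff (Δx)²+(Δy)² ≤ 8² = 64.
  α (10, 1): covers {Northgate, Southcross} → 455
  β (4, 0): covers {Eastvale} → 70
  γ (0, 12): covers {Eastvale, Westmoor, Midtown, Hillcrest, Lakeside} → 278
Maximum coverage at α: 455 parcels per day.

α, covering 455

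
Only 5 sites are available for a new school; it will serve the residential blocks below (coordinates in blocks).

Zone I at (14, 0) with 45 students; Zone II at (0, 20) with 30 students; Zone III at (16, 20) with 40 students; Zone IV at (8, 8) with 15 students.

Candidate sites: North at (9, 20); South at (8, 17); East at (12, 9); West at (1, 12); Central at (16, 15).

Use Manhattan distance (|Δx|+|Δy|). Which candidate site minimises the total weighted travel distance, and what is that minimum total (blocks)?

Total weighted distance at each candidate:
  North (9, 20): total = 1870
  South (8, 17): total = 1940
  East (12, 9): total = 1860
  West (1, 12): total = 2480
  Central (16, 15): total = 1820
Minimum is at Central with total 1820 blocks.

Central, total 1820 blocks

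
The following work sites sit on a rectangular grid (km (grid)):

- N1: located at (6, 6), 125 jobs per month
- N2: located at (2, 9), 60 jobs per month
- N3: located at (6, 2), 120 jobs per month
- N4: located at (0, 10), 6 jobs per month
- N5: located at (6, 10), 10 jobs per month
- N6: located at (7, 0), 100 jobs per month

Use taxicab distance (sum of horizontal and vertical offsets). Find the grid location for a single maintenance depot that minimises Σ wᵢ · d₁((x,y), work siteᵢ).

Manhattan distance separates: Σwᵢ(|x−xᵢ|+|y−yᵢ|) = Σwᵢ|x−xᵢ| + Σwᵢ|y−yᵢ|, so x and y are optimised independently as 1-D weighted medians.
Total weight W = 421; half = 210.5.
x-coordinate, sorted with cumulative weight:
  x=0 (N4, w=6) cum 6
  x=2 (N2, w=60) cum 66
  x=6 (N1, w=125) cum 191
  x=6 (N3, w=120) cum 311  ← median
  x=6 (N5, w=10) cum 321
  x=7 (N6, w=100) cum 421
⇒ x* = 6
y-coordinate, sorted with cumulative weight:
  y=0 (N6, w=100) cum 100
  y=2 (N3, w=120) cum 220  ← median
  y=6 (N1, w=125) cum 345
  y=9 (N2, w=60) cum 405
  y=10 (N4, w=6) cum 411
  y=10 (N5, w=10) cum 421
⇒ y* = 2

(6, 2)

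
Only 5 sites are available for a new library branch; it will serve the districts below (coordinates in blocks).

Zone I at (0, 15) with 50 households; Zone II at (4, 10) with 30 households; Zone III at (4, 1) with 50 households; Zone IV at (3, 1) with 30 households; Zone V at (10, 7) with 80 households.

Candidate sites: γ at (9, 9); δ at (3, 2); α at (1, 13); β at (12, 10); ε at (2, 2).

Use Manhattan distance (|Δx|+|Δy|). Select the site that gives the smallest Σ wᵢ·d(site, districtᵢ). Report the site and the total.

Total weighted distance at each candidate:
  γ (9, 9): total = 2240
  δ (3, 2): total = 2160
  α (1, 13): total = 2700
  β (12, 10): total = 2880
  ε (2, 2): total = 2300
Minimum is at δ with total 2160 blocks.

δ, total 2160 blocks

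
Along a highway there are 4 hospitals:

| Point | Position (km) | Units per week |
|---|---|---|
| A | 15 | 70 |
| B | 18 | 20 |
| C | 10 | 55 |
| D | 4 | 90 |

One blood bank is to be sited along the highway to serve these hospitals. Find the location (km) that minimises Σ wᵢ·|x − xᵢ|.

x = 10

For a sum of weighted absolute distances on a line, the optimum is the weighted median (not the mean). Total weight W = 235; half-weight = 117.5.
Sort by position and accumulate weight:
  km 4 (D, w=90) → cum 90
  km 10 (C, w=55) → cum 145  ≥ 117.5 → median here
  km 15 (A, w=70) → cum 215
  km 18 (B, w=20) → cum 235
Optimal location: km 10.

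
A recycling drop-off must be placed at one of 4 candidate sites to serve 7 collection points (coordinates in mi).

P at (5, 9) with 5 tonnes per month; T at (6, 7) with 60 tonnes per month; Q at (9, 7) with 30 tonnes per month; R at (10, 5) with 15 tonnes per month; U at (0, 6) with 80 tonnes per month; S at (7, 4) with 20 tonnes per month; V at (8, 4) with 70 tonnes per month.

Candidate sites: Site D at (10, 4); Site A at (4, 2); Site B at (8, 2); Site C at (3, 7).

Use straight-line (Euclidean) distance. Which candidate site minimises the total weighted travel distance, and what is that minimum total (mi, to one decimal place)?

Site C, total 1244.5 mi

Total weighted distance at each candidate:
  Site D (10, 4): total = 1461.1
  Site A (4, 2): total = 1508.9
  Site B (8, 2): total = 1468.5
  Site C (3, 7): total = 1244.5
Minimum is at Site C with total 1244.5 mi.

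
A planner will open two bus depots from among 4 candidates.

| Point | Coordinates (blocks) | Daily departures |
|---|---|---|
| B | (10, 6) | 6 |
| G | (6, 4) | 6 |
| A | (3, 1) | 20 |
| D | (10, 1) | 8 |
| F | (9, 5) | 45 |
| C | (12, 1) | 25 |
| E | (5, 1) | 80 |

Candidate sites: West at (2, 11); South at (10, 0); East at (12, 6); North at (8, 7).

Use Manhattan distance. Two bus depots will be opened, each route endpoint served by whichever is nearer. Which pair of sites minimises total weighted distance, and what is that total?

Evaluate every pair (each demand assigned to the nearer of the two):
  {South, North}: total = 906
  {South, East}: total = 963
  {West, South}: total = 1077
  {East, North}: total = 1298
  {West, North}: total = 1437
  {West, East}: total = 1601
Best pair: {South, North} with total 906.

{South, North}, total 906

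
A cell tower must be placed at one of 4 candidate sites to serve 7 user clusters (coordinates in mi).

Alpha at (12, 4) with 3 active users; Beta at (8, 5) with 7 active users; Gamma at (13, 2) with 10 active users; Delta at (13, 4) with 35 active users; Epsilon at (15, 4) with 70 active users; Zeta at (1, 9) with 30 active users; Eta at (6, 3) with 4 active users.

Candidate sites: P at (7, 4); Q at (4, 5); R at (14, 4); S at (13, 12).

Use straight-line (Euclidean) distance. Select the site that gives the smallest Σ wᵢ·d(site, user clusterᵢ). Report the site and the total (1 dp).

Total weighted distance at each candidate:
  P (7, 4): total = 1098.1
  Q (4, 5): total = 1398.5
  R (14, 4): total = 626.0
  S (13, 12): total = 1458.3
Minimum is at R with total 626.0 mi.

R, total 626.0 mi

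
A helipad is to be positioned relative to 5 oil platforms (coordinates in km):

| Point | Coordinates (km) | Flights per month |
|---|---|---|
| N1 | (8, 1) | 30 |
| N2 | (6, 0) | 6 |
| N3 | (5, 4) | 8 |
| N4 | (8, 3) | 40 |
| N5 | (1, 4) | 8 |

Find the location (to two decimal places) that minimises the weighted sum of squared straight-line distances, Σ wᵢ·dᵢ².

The minimiser of Σwᵢ‖p−pᵢ‖² is the weighted centroid p* = (Σwᵢpᵢ)/(Σwᵢ).
Σwᵢ = 92.
Σwᵢxᵢ = 30·8 + 6·6 + 8·5 + 40·8 + 8·1 = 644.
Σwᵢyᵢ = 30·1 + 6·0 + 8·4 + 40·3 + 8·4 = 214.
x* = 644/92 = 7.00, y* = 214/92 = 2.33.

(7.00, 2.33)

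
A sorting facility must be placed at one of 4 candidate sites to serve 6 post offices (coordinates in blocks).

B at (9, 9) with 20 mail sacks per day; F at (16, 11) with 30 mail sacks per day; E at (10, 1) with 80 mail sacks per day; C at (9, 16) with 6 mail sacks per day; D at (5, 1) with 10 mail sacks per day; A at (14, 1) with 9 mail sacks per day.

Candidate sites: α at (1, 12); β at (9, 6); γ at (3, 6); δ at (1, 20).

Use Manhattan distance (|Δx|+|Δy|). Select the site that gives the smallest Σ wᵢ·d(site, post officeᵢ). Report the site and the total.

β, total 1140 blocks

Total weighted distance at each candidate:
  α (1, 12): total = 2738
  β (9, 6): total = 1140
  γ (3, 6): total = 1990
  δ (1, 20): total = 3930
Minimum is at β with total 1140 blocks.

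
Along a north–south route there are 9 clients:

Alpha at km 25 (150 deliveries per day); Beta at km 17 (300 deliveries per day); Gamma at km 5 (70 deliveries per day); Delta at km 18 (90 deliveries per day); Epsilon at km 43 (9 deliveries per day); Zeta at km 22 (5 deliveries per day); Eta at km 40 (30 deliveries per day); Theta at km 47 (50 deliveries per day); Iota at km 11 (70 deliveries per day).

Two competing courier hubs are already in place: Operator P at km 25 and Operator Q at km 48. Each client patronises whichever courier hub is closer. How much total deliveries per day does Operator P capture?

The indifferent point is the midpoint (25+48)/2 = 36.5; clients left of it (closer to Operator P at 25) go to Operator P, those right go to Operator Q.
  Gamma at 5 (w=70) → Operator P
  Iota at 11 (w=70) → Operator P
  Beta at 17 (w=300) → Operator P
  Delta at 18 (w=90) → Operator P
  Zeta at 22 (w=5) → Operator P
  Alpha at 25 (w=150) → Operator P
  Eta at 40 (w=30) → Operator Q
  Epsilon at 43 (w=9) → Operator Q
  Theta at 47 (w=50) → Operator Q
Operator P captures 685; Operator Q captures 89.

685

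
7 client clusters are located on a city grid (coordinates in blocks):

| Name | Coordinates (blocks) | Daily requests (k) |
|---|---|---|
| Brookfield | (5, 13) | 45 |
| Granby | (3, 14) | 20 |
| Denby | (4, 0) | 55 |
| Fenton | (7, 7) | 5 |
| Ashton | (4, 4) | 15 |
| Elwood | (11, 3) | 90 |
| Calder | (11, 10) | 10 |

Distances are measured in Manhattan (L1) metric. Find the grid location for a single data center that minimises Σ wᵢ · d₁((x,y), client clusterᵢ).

(5, 3)

Manhattan distance separates: Σwᵢ(|x−xᵢ|+|y−yᵢ|) = Σwᵢ|x−xᵢ| + Σwᵢ|y−yᵢ|, so x and y are optimised independently as 1-D weighted medians.
Total weight W = 240; half = 120.
x-coordinate, sorted with cumulative weight:
  x=3 (Granby, w=20) cum 20
  x=4 (Denby, w=55) cum 75
  x=4 (Ashton, w=15) cum 90
  x=5 (Brookfield, w=45) cum 135  ← median
  x=7 (Fenton, w=5) cum 140
  x=11 (Elwood, w=90) cum 230
  x=11 (Calder, w=10) cum 240
⇒ x* = 5
y-coordinate, sorted with cumulative weight:
  y=0 (Denby, w=55) cum 55
  y=3 (Elwood, w=90) cum 145  ← median
  y=4 (Ashton, w=15) cum 160
  y=7 (Fenton, w=5) cum 165
  y=10 (Calder, w=10) cum 175
  y=13 (Brookfield, w=45) cum 220
  y=14 (Granby, w=20) cum 240
⇒ y* = 3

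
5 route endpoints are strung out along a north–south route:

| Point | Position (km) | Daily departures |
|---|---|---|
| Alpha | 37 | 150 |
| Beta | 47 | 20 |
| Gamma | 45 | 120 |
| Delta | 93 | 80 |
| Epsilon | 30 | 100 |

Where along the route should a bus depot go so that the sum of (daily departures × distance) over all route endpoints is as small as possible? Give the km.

For a sum of weighted absolute distances on a line, the optimum is the weighted median (not the mean). Total weight W = 470; half-weight = 235.
Sort by position and accumulate weight:
  km 30 (Epsilon, w=100) → cum 100
  km 37 (Alpha, w=150) → cum 250  ≥ 235 → median here
  km 45 (Gamma, w=120) → cum 370
  km 47 (Beta, w=20) → cum 390
  km 93 (Delta, w=80) → cum 470
Optimal location: km 37.

x = 37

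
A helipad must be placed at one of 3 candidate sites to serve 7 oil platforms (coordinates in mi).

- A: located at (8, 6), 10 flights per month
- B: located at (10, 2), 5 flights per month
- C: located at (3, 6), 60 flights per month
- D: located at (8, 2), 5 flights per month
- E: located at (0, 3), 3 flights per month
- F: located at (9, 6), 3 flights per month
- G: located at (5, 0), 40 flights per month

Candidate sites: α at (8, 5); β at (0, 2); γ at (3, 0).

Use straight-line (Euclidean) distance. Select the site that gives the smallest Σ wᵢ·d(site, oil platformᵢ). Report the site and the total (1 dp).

Total weighted distance at each candidate:
  α (8, 5): total = 611.2
  β (0, 2): total = 727.4
  γ (3, 0): total = 619.6
Minimum is at α with total 611.2 mi.

α, total 611.2 mi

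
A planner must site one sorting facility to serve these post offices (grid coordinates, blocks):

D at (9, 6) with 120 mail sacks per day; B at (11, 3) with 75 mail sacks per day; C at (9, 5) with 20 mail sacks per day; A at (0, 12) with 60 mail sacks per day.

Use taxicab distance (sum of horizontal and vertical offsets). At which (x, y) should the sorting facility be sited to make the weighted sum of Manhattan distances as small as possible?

Manhattan distance separates: Σwᵢ(|x−xᵢ|+|y−yᵢ|) = Σwᵢ|x−xᵢ| + Σwᵢ|y−yᵢ|, so x and y are optimised independently as 1-D weighted medians.
Total weight W = 275; half = 137.5.
x-coordinate, sorted with cumulative weight:
  x=0 (A, w=60) cum 60
  x=9 (D, w=120) cum 180  ← median
  x=9 (C, w=20) cum 200
  x=11 (B, w=75) cum 275
⇒ x* = 9
y-coordinate, sorted with cumulative weight:
  y=3 (B, w=75) cum 75
  y=5 (C, w=20) cum 95
  y=6 (D, w=120) cum 215  ← median
  y=12 (A, w=60) cum 275
⇒ y* = 6

(9, 6)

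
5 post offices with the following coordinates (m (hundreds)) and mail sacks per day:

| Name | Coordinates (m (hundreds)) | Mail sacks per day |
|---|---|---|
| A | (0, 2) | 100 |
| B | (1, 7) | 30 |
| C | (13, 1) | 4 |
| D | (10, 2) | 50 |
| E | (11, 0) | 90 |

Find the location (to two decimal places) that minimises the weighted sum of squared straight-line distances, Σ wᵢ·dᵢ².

The minimiser of Σwᵢ‖p−pᵢ‖² is the weighted centroid p* = (Σwᵢpᵢ)/(Σwᵢ).
Σwᵢ = 274.
Σwᵢxᵢ = 100·0 + 30·1 + 4·13 + 50·10 + 90·11 = 1572.
Σwᵢyᵢ = 100·2 + 30·7 + 4·1 + 50·2 + 90·0 = 514.
x* = 1572/274 = 5.74, y* = 514/274 = 1.88.

(5.74, 1.88)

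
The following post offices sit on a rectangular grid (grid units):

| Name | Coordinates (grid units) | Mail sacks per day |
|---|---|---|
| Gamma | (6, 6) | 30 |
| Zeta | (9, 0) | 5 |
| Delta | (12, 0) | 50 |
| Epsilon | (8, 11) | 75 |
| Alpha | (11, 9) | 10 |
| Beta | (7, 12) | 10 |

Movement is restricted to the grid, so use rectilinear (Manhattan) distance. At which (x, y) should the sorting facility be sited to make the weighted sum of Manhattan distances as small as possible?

(8, 9)

Manhattan distance separates: Σwᵢ(|x−xᵢ|+|y−yᵢ|) = Σwᵢ|x−xᵢ| + Σwᵢ|y−yᵢ|, so x and y are optimised independently as 1-D weighted medians.
Total weight W = 180; half = 90.
x-coordinate, sorted with cumulative weight:
  x=6 (Gamma, w=30) cum 30
  x=7 (Beta, w=10) cum 40
  x=8 (Epsilon, w=75) cum 115  ← median
  x=9 (Zeta, w=5) cum 120
  x=11 (Alpha, w=10) cum 130
  x=12 (Delta, w=50) cum 180
⇒ x* = 8
y-coordinate, sorted with cumulative weight:
  y=0 (Zeta, w=5) cum 5
  y=0 (Delta, w=50) cum 55
  y=6 (Gamma, w=30) cum 85
  y=9 (Alpha, w=10) cum 95  ← median
  y=11 (Epsilon, w=75) cum 170
  y=12 (Beta, w=10) cum 180
⇒ y* = 9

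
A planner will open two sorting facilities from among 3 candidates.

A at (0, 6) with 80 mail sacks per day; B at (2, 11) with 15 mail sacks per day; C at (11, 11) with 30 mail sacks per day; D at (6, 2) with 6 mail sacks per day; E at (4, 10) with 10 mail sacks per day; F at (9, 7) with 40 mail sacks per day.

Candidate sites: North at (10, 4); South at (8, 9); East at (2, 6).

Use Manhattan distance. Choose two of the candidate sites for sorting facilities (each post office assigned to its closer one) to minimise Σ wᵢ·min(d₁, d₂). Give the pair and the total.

Evaluate every pair (each demand assigned to the nearer of the two):
  {South, East}: total = 603
  {North, East}: total = 731
  {North, South}: total = 1356
Best pair: {South, East} with total 603.

{South, East}, total 603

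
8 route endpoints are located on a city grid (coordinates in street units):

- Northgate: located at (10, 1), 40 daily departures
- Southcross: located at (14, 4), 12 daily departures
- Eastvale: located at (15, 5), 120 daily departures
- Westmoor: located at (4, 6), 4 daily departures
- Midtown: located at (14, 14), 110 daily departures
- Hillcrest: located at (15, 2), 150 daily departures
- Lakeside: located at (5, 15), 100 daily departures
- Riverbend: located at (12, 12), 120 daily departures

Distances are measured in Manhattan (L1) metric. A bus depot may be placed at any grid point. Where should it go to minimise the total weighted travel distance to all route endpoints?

Manhattan distance separates: Σwᵢ(|x−xᵢ|+|y−yᵢ|) = Σwᵢ|x−xᵢ| + Σwᵢ|y−yᵢ|, so x and y are optimised independently as 1-D weighted medians.
Total weight W = 656; half = 328.
x-coordinate, sorted with cumulative weight:
  x=4 (Westmoor, w=4) cum 4
  x=5 (Lakeside, w=100) cum 104
  x=10 (Northgate, w=40) cum 144
  x=12 (Riverbend, w=120) cum 264
  x=14 (Southcross, w=12) cum 276
  x=14 (Midtown, w=110) cum 386  ← median
  x=15 (Eastvale, w=120) cum 506
  x=15 (Hillcrest, w=150) cum 656
⇒ x* = 14
y-coordinate, sorted with cumulative weight:
  y=1 (Northgate, w=40) cum 40
  y=2 (Hillcrest, w=150) cum 190
  y=4 (Southcross, w=12) cum 202
  y=5 (Eastvale, w=120) cum 322
  y=6 (Westmoor, w=4) cum 326
  y=12 (Riverbend, w=120) cum 446  ← median
  y=14 (Midtown, w=110) cum 556
  y=15 (Lakeside, w=100) cum 656
⇒ y* = 12

(14, 12)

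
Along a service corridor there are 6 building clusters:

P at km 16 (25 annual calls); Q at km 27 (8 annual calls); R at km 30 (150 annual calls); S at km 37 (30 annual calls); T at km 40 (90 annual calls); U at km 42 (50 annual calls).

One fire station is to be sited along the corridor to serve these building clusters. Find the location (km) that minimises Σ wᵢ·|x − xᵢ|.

For a sum of weighted absolute distances on a line, the optimum is the weighted median (not the mean). Total weight W = 353; half-weight = 176.5.
Sort by position and accumulate weight:
  km 16 (P, w=25) → cum 25
  km 27 (Q, w=8) → cum 33
  km 30 (R, w=150) → cum 183  ≥ 176.5 → median here
  km 37 (S, w=30) → cum 213
  km 40 (T, w=90) → cum 303
  km 42 (U, w=50) → cum 353
Optimal location: km 30.

x = 30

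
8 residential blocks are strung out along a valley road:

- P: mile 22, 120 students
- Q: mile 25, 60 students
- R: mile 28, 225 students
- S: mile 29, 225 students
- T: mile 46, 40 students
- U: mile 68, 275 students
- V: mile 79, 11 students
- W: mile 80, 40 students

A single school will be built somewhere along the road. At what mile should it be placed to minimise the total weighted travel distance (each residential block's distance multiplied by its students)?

For a sum of weighted absolute distances on a line, the optimum is the weighted median (not the mean). Total weight W = 996; half-weight = 498.
Sort by position and accumulate weight:
  mile 22 (P, w=120) → cum 120
  mile 25 (Q, w=60) → cum 180
  mile 28 (R, w=225) → cum 405
  mile 29 (S, w=225) → cum 630  ≥ 498 → median here
  mile 46 (T, w=40) → cum 670
  mile 68 (U, w=275) → cum 945
  mile 79 (V, w=11) → cum 956
  mile 80 (W, w=40) → cum 996
Optimal location: mile 29.

x = 29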